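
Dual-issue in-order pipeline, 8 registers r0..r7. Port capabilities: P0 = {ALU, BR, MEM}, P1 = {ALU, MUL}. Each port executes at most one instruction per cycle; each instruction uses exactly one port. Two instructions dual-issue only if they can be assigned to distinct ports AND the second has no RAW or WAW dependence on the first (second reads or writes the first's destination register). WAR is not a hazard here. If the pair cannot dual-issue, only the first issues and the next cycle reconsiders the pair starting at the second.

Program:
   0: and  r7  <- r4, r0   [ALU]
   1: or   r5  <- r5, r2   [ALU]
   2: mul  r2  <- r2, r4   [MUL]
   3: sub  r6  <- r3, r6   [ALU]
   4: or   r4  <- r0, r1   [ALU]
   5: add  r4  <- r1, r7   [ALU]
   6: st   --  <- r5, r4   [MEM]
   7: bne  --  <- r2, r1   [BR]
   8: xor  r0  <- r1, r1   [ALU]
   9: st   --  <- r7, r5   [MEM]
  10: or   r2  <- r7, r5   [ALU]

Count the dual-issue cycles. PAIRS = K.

[0] i0+i1  and/or  -- pair
[1] i2+i3  mul/sub  -- pair
[2] i4  or  -- WAW r4
[3] i5  add  -- RAW r4
[4] i6  st  -- no-port MEM/BR
[5] i7+i8  bne/xor  -- pair
[6] i9+i10  st/or  -- pair

PAIRS = 4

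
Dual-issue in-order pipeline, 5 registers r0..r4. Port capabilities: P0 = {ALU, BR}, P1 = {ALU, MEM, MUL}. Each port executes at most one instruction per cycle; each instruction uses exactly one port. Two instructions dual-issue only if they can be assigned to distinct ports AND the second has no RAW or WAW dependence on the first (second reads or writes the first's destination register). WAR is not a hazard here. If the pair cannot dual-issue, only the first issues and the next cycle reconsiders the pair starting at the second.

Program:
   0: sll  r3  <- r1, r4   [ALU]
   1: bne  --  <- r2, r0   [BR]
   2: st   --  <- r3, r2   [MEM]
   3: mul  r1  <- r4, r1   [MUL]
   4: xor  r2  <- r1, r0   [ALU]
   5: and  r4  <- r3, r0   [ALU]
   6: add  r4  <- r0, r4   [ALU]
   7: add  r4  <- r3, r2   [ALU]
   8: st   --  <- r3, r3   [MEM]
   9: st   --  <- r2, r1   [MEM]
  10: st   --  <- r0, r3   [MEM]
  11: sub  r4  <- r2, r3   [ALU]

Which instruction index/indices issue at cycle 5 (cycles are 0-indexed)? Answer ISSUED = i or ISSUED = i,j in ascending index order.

#0 head=0: sll.ALU+bne.BR i0&i1 dual
#1 head=2: st.MEM i2 no-port MEM/MUL
#2 head=3: mul.MUL i3 RAW r1
#3 head=4: xor.ALU+and.ALU i4&i5 dual
#4 head=6: add.ALU i6 WAW r4
#5 head=7: add.ALU+st.MEM i7&i8 dual
#6 head=9: st.MEM i9 no-port MEM/MEM
#7 head=10: st.MEM+sub.ALU i10&i11 dual

ISSUED = 7,8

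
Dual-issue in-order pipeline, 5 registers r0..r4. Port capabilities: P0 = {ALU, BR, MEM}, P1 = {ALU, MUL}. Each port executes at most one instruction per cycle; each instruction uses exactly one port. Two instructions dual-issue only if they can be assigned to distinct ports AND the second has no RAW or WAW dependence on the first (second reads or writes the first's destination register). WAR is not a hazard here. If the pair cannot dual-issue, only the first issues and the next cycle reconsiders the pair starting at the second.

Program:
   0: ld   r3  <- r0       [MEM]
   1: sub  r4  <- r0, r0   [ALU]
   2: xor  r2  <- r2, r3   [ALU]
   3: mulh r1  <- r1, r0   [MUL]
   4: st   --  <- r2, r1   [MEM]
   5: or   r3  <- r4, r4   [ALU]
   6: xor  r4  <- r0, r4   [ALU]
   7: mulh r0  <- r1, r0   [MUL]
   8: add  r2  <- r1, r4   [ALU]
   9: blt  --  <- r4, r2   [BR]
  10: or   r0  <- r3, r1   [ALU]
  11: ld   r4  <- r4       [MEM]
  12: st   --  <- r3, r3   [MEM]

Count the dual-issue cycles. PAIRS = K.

t=0 i0/i1:ld+sub ; dual
t=1 i2/i3:xor+mulh ; dual
t=2 i4/i5:st+or ; dual
t=3 i6/i7:xor+mulh ; dual
t=4 i8:add ; RAW r2
t=5 i9/i10:blt+or ; dual
t=6 i11:ld ; no-port MEM/MEM
t=7 i12:st ; tail

PAIRS = 5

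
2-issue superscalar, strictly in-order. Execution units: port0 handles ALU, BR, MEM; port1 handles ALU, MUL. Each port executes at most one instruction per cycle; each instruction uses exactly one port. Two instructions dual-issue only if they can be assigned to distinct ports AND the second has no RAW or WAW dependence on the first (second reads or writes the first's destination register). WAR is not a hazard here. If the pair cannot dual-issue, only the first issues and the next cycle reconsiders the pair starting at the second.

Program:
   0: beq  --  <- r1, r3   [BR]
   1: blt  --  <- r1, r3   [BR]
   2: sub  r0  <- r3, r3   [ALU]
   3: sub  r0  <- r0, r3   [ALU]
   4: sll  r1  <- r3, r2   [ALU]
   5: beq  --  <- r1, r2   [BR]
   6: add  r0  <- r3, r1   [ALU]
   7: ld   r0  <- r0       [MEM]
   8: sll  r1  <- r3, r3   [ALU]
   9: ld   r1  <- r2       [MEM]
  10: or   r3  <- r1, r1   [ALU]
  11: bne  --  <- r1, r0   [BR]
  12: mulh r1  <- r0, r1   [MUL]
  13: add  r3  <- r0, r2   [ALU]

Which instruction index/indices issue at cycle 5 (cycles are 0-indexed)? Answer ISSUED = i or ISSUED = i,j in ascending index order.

0. beq @i0  | no-port BR/BR
1. blt;sub @i1+i2  | pair
2. sub;sll @i3+i4  | pair
3. beq;add @i5+i6  | pair
4. ld;sll @i7+i8  | pair
5. ld @i9  | RAW r1
6. or;bne @i10+i11  | pair
7. mulh;add @i12+i13  | pair

ISSUED = 9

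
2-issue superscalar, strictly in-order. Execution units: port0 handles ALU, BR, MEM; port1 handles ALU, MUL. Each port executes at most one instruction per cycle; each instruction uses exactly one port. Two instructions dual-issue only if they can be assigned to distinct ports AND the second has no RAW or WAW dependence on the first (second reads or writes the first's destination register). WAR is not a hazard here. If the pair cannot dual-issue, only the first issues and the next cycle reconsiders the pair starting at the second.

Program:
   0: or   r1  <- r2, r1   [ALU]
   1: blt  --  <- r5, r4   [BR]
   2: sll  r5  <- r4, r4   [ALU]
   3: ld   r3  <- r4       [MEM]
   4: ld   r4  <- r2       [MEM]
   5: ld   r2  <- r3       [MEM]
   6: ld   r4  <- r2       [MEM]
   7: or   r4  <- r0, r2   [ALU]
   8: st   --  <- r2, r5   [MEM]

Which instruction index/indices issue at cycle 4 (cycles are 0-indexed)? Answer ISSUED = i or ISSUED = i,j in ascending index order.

ISSUED = 6

0. or/blt @i0/i1  | pair
1. sll/ld @i2/i3  | pair
2. ld @i4  | no-port MEM/MEM
3. ld @i5  | no-port MEM/MEM
4. ld @i6  | WAW r4
5. or/st @i7/i8  | pair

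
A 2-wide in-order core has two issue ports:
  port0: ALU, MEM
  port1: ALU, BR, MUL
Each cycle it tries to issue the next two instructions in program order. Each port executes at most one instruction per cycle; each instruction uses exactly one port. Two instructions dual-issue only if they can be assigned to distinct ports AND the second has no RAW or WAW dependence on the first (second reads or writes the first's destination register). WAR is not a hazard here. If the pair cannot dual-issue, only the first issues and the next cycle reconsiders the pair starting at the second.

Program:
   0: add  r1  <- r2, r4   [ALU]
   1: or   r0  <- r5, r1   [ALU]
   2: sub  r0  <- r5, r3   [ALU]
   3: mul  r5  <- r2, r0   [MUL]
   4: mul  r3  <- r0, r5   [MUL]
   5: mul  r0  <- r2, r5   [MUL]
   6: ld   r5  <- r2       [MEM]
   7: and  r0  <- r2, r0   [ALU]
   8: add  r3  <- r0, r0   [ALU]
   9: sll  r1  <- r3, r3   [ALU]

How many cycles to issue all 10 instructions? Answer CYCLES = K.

CYCLES = 9

c0: i0 add.ALU  RAW r1
c1: i1 or.ALU  WAW r0
c2: i2 sub.ALU  RAW r0
c3: i3 mul.MUL  no-port MUL/MUL
c4: i4 mul.MUL  no-port MUL/MUL
c5: i5+i6 mul.MUL/ld.MEM  2-wide
c6: i7 and.ALU  RAW r0
c7: i8 add.ALU  RAW r3
c8: i9 sll.ALU  tail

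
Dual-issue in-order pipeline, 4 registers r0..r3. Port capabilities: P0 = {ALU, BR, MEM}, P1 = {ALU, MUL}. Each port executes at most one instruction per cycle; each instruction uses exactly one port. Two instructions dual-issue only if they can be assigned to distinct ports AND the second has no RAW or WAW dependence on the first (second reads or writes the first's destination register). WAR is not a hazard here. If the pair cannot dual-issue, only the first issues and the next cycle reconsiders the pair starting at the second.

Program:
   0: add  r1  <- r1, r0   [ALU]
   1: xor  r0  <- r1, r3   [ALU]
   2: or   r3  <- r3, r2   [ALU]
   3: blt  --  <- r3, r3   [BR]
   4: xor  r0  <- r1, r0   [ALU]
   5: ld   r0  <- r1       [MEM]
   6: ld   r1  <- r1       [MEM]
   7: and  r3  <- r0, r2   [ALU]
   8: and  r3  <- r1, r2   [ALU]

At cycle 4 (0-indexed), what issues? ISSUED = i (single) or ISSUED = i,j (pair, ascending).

  cy0 -> i0 (add.ALU) RAW r1
  cy1 -> i1+i2 (xor.ALU/or.ALU) 2-wide
  cy2 -> i3+i4 (blt.BR/xor.ALU) 2-wide
  cy3 -> i5 (ld.MEM) no-port MEM/MEM
  cy4 -> i6+i7 (ld.MEM/and.ALU) 2-wide
  cy5 -> i8 (and.ALU) tail

ISSUED = 6,7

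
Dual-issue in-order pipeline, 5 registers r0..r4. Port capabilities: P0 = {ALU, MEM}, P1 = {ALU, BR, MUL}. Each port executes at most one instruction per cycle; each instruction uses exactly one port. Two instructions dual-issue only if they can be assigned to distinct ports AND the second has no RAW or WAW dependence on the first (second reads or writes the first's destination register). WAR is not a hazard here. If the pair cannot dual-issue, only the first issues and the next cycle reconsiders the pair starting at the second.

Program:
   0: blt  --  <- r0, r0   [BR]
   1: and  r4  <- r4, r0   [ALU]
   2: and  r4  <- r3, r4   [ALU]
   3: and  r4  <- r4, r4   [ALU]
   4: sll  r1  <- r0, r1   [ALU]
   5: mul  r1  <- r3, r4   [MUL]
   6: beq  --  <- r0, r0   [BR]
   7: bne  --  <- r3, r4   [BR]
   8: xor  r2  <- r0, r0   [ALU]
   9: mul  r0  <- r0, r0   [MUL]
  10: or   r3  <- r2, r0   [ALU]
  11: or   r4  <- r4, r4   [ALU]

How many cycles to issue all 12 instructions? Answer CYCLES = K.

[0] i0,i1  blt.BR/and.ALU  -- 2-wide
[1] i2  and.ALU  -- RAW+WAW r4
[2] i3,i4  and.ALU/sll.ALU  -- 2-wide
[3] i5  mul.MUL  -- no-port MUL/BR
[4] i6  beq.BR  -- no-port BR/BR
[5] i7,i8  bne.BR/xor.ALU  -- 2-wide
[6] i9  mul.MUL  -- RAW r0
[7] i10,i11  or.ALU/or.ALU  -- 2-wide

CYCLES = 8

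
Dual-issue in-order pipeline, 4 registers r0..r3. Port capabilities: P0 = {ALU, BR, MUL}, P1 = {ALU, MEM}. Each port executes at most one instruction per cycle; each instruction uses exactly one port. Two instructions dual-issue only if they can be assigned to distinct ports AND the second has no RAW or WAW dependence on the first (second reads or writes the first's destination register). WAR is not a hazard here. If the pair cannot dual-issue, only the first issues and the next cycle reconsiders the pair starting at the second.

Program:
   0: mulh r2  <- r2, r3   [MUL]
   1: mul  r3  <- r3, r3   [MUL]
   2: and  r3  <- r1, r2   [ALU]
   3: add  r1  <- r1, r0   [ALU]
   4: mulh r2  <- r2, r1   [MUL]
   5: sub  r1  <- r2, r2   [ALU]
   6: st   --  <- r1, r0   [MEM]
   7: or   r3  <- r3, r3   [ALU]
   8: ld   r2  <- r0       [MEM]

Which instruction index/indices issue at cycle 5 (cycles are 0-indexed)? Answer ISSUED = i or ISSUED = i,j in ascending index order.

0. mulh.MUL @i0  | no-port MUL/MUL
1. mul.MUL @i1  | WAW r3
2. and.ALU/add.ALU @i2+i3  | dual
3. mulh.MUL @i4  | RAW r2
4. sub.ALU @i5  | RAW r1
5. st.MEM/or.ALU @i6+i7  | dual
6. ld.MEM @i8  | tail

ISSUED = 6,7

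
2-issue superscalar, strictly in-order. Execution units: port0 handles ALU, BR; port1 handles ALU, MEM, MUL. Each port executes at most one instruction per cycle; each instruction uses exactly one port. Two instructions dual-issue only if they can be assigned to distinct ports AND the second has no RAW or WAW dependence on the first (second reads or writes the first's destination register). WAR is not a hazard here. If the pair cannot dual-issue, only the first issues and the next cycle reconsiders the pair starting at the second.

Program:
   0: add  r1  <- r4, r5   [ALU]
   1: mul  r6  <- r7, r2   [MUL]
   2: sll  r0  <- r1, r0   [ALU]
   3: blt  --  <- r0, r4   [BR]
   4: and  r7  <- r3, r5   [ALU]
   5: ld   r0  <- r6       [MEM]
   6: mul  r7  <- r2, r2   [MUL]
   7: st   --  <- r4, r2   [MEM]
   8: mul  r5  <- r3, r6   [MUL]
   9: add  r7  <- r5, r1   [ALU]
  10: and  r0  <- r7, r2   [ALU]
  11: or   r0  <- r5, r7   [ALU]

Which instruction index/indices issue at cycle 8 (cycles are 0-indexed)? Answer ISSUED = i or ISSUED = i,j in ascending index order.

ISSUED = 10

  cy0 -> i0&i1 (add;mul) 2-wide
  cy1 -> i2 (sll) RAW r0
  cy2 -> i3&i4 (blt;and) 2-wide
  cy3 -> i5 (ld) no-port MEM/MUL
  cy4 -> i6 (mul) no-port MUL/MEM
  cy5 -> i7 (st) no-port MEM/MUL
  cy6 -> i8 (mul) RAW r5
  cy7 -> i9 (add) RAW r7
  cy8 -> i10 (and) WAW r0
  cy9 -> i11 (or) tail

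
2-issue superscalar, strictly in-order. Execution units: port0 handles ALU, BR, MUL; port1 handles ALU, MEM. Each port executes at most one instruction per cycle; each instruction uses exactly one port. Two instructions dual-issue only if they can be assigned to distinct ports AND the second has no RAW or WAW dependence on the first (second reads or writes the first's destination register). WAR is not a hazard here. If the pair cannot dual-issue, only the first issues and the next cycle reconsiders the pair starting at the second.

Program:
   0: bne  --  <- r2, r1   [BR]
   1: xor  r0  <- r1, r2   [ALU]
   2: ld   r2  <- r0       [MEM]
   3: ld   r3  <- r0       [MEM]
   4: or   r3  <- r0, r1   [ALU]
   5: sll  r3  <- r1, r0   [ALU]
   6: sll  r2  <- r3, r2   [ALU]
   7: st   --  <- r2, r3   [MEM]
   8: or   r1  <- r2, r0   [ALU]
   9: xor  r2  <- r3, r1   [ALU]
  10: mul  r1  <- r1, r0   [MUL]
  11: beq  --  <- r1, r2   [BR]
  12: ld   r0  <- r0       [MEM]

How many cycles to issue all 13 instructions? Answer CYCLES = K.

t=0 i0,i1:bne.BR xor.ALU ; 2-wide
t=1 i2:ld.MEM ; no-port MEM/MEM
t=2 i3:ld.MEM ; WAW r3
t=3 i4:or.ALU ; WAW r3
t=4 i5:sll.ALU ; RAW r3
t=5 i6:sll.ALU ; RAW r2
t=6 i7,i8:st.MEM or.ALU ; 2-wide
t=7 i9,i10:xor.ALU mul.MUL ; 2-wide
t=8 i11,i12:beq.BR ld.MEM ; 2-wide

CYCLES = 9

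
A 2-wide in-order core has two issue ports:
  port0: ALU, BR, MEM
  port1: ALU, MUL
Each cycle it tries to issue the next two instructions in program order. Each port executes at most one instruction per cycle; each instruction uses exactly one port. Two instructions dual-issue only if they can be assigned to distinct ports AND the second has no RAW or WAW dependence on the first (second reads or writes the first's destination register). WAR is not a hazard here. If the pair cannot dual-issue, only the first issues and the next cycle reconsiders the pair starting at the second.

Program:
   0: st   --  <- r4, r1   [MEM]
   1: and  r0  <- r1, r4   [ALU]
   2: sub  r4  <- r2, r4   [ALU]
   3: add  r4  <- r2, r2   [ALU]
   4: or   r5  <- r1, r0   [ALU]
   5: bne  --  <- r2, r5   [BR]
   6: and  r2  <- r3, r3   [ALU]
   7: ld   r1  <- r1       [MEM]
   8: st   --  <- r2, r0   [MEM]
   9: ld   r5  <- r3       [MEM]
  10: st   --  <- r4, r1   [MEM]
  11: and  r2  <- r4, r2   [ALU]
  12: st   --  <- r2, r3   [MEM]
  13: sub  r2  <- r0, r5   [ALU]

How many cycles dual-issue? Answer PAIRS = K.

PAIRS = 5

0. st.MEM/and.ALU @i0&i1  | dual
1. sub.ALU @i2  | WAW r4
2. add.ALU/or.ALU @i3&i4  | dual
3. bne.BR/and.ALU @i5&i6  | dual
4. ld.MEM @i7  | no-port MEM/MEM
5. st.MEM @i8  | no-port MEM/MEM
6. ld.MEM @i9  | no-port MEM/MEM
7. st.MEM/and.ALU @i10&i11  | dual
8. st.MEM/sub.ALU @i12&i13  | dual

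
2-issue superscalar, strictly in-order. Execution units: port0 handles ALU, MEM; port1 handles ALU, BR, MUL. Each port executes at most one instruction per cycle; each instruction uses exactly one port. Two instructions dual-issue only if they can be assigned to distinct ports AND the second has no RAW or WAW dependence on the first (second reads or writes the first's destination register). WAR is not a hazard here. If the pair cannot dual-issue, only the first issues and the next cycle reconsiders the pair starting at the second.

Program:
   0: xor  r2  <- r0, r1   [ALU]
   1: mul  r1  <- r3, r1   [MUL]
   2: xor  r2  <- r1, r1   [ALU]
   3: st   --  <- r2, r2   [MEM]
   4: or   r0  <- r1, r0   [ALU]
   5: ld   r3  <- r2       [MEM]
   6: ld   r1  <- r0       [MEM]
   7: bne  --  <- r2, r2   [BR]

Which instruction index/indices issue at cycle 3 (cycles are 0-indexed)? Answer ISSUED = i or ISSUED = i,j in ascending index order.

ISSUED = 5

#0 head=0: xor/mul i0&i1 pair
#1 head=2: xor i2 RAW r2
#2 head=3: st/or i3&i4 pair
#3 head=5: ld i5 no-port MEM/MEM
#4 head=6: ld/bne i6&i7 pair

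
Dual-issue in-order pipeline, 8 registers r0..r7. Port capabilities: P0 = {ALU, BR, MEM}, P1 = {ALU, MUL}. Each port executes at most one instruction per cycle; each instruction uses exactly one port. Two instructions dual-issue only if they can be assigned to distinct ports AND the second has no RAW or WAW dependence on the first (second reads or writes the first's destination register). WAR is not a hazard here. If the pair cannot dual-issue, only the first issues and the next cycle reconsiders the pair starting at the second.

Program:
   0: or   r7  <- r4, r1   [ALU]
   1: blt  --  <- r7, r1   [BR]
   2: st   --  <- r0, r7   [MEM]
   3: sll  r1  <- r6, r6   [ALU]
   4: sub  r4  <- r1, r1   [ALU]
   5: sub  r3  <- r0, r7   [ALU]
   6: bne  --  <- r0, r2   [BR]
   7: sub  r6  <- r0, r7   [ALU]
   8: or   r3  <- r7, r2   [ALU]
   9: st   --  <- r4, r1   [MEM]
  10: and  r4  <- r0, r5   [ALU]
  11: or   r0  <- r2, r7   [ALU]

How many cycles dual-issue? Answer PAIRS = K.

PAIRS = 5

t=0 i0:or ; RAW r7
t=1 i1:blt ; no-port BR/MEM
t=2 i2/i3:st;sll ; 2-wide
t=3 i4/i5:sub;sub ; 2-wide
t=4 i6/i7:bne;sub ; 2-wide
t=5 i8/i9:or;st ; 2-wide
t=6 i10/i11:and;or ; 2-wide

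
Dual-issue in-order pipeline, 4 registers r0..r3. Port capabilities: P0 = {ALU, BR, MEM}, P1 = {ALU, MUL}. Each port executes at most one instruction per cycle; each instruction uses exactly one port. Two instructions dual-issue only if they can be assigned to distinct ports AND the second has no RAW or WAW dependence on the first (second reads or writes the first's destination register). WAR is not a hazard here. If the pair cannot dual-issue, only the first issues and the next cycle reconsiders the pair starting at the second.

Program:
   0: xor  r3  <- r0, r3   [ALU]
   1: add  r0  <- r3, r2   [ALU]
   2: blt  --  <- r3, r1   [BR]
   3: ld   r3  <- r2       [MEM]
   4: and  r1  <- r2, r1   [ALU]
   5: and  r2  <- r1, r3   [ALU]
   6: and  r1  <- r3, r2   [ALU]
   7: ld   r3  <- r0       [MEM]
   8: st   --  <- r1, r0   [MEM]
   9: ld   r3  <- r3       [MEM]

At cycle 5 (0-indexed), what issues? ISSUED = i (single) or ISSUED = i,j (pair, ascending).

  cy0 -> i0 (xor) RAW r3
  cy1 -> i1,i2 (add+blt) 2-wide
  cy2 -> i3,i4 (ld+and) 2-wide
  cy3 -> i5 (and) RAW r2
  cy4 -> i6,i7 (and+ld) 2-wide
  cy5 -> i8 (st) no-port MEM/MEM
  cy6 -> i9 (ld) tail

ISSUED = 8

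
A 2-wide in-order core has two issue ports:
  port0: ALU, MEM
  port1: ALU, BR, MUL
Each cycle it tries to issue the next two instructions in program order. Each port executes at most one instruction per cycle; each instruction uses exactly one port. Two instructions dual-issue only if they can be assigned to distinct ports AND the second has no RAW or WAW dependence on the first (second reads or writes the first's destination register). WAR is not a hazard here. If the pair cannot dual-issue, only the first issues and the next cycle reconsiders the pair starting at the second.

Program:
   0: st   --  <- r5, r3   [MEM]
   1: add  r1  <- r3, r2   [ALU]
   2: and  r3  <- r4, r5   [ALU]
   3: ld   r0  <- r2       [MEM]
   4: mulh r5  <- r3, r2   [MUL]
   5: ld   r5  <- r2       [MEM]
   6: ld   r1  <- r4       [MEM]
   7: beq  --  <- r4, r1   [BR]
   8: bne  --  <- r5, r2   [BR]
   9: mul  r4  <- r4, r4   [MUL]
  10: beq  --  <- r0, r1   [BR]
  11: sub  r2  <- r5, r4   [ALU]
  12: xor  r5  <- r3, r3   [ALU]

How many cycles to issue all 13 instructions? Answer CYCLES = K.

CYCLES = 10

0. st add @i0&i1  | dual
1. and ld @i2&i3  | dual
2. mulh @i4  | WAW r5
3. ld @i5  | no-port MEM/MEM
4. ld @i6  | RAW r1
5. beq @i7  | no-port BR/BR
6. bne @i8  | no-port BR/MUL
7. mul @i9  | no-port MUL/BR
8. beq sub @i10&i11  | dual
9. xor @i12  | tail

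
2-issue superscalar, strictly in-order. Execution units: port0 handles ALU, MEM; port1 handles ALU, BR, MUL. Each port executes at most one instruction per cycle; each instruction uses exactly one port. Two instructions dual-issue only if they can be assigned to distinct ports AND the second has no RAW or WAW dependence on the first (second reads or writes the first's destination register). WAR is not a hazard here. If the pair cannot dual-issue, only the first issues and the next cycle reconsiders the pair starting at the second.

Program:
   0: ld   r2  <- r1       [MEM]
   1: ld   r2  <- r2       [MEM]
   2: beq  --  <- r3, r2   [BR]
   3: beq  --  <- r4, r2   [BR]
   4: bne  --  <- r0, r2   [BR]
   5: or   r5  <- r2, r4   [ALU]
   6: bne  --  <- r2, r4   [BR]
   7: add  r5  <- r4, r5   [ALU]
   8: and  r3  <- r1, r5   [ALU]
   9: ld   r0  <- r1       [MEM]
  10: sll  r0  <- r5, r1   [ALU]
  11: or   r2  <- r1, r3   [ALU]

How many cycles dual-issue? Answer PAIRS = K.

  cy0 -> i0 (ld) no-port MEM/MEM
  cy1 -> i1 (ld) RAW r2
  cy2 -> i2 (beq) no-port BR/BR
  cy3 -> i3 (beq) no-port BR/BR
  cy4 -> i4/i5 (bne/or) dual
  cy5 -> i6/i7 (bne/add) dual
  cy6 -> i8/i9 (and/ld) dual
  cy7 -> i10/i11 (sll/or) dual

PAIRS = 4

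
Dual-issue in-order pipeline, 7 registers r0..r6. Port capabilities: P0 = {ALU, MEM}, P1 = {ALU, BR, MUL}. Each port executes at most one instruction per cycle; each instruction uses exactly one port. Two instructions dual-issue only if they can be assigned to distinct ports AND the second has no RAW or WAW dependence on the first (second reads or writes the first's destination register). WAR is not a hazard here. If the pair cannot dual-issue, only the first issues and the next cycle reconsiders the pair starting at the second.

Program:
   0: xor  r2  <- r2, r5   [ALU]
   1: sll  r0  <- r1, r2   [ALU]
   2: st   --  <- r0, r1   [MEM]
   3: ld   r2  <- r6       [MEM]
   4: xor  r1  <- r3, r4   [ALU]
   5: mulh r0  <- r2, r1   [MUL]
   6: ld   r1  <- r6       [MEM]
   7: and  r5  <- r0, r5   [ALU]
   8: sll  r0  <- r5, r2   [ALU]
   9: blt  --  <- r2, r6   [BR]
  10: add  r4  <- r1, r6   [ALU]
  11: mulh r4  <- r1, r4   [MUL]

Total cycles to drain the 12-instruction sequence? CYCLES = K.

CYCLES = 9

0. xor @i0  | RAW r2
1. sll @i1  | RAW r0
2. st @i2  | no-port MEM/MEM
3. ld/xor @i3+i4  | pair
4. mulh/ld @i5+i6  | pair
5. and @i7  | RAW r5
6. sll/blt @i8+i9  | pair
7. add @i10  | RAW+WAW r4
8. mulh @i11  | tail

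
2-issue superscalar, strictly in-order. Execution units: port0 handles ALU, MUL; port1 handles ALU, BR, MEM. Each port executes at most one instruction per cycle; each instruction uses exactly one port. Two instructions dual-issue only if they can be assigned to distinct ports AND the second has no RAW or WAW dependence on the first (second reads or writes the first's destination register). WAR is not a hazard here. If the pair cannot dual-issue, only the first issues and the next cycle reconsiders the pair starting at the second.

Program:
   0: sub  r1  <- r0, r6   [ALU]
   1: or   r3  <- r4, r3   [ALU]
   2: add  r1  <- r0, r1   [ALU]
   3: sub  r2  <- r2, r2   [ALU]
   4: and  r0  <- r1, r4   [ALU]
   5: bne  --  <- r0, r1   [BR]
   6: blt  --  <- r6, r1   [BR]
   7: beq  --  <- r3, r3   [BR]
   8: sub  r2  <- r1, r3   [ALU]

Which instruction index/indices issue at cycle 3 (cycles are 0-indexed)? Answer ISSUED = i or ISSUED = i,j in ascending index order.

ISSUED = 5

#0 head=0: sub.ALU/or.ALU i0/i1 pair
#1 head=2: add.ALU/sub.ALU i2/i3 pair
#2 head=4: and.ALU i4 RAW r0
#3 head=5: bne.BR i5 no-port BR/BR
#4 head=6: blt.BR i6 no-port BR/BR
#5 head=7: beq.BR/sub.ALU i7/i8 pair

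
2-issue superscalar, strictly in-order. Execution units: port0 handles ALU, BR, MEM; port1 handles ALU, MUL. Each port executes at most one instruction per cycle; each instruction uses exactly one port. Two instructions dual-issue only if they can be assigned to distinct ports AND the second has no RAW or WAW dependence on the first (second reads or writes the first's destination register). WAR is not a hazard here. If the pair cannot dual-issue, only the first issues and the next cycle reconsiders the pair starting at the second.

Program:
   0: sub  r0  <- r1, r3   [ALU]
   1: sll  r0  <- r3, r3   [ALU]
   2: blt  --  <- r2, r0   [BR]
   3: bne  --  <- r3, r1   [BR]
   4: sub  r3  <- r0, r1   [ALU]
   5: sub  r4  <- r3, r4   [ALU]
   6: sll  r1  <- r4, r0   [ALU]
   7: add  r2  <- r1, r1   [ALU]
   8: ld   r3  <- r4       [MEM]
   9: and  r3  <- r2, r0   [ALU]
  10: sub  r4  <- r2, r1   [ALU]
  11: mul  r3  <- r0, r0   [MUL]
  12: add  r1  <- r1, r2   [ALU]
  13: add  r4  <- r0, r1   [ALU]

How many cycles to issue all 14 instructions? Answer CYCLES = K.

CYCLES = 10

#0 head=0: sub i0 WAW r0
#1 head=1: sll i1 RAW r0
#2 head=2: blt i2 no-port BR/BR
#3 head=3: bne/sub i3+i4 2-wide
#4 head=5: sub i5 RAW r4
#5 head=6: sll i6 RAW r1
#6 head=7: add/ld i7+i8 2-wide
#7 head=9: and/sub i9+i10 2-wide
#8 head=11: mul/add i11+i12 2-wide
#9 head=13: add i13 tail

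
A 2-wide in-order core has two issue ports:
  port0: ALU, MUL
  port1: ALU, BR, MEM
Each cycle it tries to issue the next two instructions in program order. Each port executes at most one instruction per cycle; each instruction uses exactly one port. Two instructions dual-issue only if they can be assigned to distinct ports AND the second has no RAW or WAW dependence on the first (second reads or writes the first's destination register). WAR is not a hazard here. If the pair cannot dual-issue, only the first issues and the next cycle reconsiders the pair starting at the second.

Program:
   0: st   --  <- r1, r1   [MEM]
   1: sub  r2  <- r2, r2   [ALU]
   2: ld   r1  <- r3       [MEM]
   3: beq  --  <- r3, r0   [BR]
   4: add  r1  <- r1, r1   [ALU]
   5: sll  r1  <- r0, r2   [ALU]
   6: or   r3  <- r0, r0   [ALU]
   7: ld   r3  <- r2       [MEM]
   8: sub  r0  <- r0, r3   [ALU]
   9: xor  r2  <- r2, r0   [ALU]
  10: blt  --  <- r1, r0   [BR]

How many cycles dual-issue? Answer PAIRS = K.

0. st.MEM sub.ALU @i0,i1  | pair
1. ld.MEM @i2  | no-port MEM/BR
2. beq.BR add.ALU @i3,i4  | pair
3. sll.ALU or.ALU @i5,i6  | pair
4. ld.MEM @i7  | RAW r3
5. sub.ALU @i8  | RAW r0
6. xor.ALU blt.BR @i9,i10  | pair

PAIRS = 4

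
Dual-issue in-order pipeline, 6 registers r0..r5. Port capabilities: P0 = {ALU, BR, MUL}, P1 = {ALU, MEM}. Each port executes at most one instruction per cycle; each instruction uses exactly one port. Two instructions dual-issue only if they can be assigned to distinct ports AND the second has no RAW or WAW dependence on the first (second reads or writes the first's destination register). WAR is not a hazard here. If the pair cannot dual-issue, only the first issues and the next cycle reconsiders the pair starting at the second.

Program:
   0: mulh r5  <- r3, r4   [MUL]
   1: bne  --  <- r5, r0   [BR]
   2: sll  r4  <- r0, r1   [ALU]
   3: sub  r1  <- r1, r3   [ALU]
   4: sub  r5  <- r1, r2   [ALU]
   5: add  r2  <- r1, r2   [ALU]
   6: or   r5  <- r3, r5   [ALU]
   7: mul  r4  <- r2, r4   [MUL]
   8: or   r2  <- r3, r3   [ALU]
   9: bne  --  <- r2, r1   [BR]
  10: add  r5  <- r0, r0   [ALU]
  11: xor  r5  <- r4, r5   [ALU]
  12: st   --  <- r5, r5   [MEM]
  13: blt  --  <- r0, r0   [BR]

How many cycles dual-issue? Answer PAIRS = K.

#0 head=0: mulh.MUL i0 no-port MUL/BR
#1 head=1: bne.BR/sll.ALU i1&i2 pair
#2 head=3: sub.ALU i3 RAW r1
#3 head=4: sub.ALU/add.ALU i4&i5 pair
#4 head=6: or.ALU/mul.MUL i6&i7 pair
#5 head=8: or.ALU i8 RAW r2
#6 head=9: bne.BR/add.ALU i9&i10 pair
#7 head=11: xor.ALU i11 RAW r5
#8 head=12: st.MEM/blt.BR i12&i13 pair

PAIRS = 5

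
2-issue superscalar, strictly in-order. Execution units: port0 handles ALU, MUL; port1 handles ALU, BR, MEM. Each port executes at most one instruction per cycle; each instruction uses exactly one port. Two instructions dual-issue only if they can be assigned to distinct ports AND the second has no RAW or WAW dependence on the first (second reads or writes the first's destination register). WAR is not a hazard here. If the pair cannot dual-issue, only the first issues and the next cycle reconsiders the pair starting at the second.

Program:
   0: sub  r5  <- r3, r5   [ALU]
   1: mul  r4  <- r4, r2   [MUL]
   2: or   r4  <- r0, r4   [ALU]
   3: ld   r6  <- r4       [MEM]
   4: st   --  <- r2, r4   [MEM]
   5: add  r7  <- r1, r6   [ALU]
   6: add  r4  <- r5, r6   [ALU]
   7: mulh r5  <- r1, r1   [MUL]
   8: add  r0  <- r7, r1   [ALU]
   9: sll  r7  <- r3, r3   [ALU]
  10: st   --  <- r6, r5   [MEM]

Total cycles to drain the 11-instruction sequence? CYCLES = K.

[0] i0,i1  sub mul  -- dual
[1] i2  or  -- RAW r4
[2] i3  ld  -- no-port MEM/MEM
[3] i4,i5  st add  -- dual
[4] i6,i7  add mulh  -- dual
[5] i8,i9  add sll  -- dual
[6] i10  st  -- tail

CYCLES = 7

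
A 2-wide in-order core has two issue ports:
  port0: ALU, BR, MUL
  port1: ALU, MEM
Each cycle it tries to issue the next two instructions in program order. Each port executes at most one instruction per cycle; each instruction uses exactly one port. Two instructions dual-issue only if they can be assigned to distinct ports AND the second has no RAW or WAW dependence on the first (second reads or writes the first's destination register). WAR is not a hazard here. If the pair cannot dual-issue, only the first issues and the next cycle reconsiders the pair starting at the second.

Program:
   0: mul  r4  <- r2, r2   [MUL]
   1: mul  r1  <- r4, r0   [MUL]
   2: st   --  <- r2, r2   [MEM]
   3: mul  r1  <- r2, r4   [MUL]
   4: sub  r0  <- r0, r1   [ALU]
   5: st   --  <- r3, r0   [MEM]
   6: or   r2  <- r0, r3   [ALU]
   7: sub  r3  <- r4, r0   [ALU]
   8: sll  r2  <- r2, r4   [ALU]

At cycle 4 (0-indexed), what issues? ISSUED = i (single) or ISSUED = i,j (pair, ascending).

ISSUED = 5,6

0. mul @i0  | no-port MUL/MUL
1. mul st @i1/i2  | 2-wide
2. mul @i3  | RAW r1
3. sub @i4  | RAW r0
4. st or @i5/i6  | 2-wide
5. sub sll @i7/i8  | 2-wide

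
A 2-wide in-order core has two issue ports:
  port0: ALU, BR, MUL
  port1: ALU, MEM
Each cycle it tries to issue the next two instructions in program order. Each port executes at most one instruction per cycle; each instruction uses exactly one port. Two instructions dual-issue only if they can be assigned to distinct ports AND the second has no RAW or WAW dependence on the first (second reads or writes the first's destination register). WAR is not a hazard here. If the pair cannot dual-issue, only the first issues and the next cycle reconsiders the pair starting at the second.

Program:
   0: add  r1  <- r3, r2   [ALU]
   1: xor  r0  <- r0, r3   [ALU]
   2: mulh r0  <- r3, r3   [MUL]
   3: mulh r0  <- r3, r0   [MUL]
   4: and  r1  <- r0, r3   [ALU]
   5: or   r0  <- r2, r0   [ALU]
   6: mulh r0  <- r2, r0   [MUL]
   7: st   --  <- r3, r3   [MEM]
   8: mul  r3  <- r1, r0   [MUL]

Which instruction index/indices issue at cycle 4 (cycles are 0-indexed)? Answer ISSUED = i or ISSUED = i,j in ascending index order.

ISSUED = 6,7

t=0 i0/i1:add.ALU;xor.ALU ; dual
t=1 i2:mulh.MUL ; no-port MUL/MUL
t=2 i3:mulh.MUL ; RAW r0
t=3 i4/i5:and.ALU;or.ALU ; dual
t=4 i6/i7:mulh.MUL;st.MEM ; dual
t=5 i8:mul.MUL ; tail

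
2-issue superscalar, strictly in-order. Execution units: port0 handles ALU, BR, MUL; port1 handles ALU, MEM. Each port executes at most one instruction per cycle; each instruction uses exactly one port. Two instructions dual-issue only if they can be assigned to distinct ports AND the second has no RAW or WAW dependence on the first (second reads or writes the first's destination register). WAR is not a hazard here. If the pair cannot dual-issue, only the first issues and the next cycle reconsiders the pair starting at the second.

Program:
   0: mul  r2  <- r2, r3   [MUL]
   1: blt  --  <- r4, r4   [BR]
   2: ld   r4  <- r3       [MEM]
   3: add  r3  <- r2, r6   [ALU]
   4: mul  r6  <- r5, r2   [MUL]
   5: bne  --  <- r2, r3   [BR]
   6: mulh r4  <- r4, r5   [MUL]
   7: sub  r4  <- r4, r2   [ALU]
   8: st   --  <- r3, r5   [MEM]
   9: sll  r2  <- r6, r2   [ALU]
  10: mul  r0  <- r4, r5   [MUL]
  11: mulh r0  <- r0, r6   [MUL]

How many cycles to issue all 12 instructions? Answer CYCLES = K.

CYCLES = 8

[0] i0  mul  -- no-port MUL/BR
[1] i1+i2  blt/ld  -- dual
[2] i3+i4  add/mul  -- dual
[3] i5  bne  -- no-port BR/MUL
[4] i6  mulh  -- RAW+WAW r4
[5] i7+i8  sub/st  -- dual
[6] i9+i10  sll/mul  -- dual
[7] i11  mulh  -- tail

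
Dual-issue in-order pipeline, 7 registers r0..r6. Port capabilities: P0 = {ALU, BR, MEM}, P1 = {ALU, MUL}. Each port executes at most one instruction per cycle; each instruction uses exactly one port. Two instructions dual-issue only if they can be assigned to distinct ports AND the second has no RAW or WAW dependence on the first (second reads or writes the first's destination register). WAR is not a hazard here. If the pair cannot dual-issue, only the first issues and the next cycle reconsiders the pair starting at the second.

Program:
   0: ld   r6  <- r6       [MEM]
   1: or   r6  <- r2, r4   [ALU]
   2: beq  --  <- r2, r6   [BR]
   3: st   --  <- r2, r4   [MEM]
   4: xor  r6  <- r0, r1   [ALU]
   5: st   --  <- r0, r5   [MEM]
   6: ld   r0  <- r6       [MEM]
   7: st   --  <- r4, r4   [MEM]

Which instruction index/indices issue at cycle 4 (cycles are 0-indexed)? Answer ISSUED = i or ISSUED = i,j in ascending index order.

ISSUED = 5

[0] i0  ld.MEM  -- WAW r6
[1] i1  or.ALU  -- RAW r6
[2] i2  beq.BR  -- no-port BR/MEM
[3] i3&i4  st.MEM xor.ALU  -- pair
[4] i5  st.MEM  -- no-port MEM/MEM
[5] i6  ld.MEM  -- no-port MEM/MEM
[6] i7  st.MEM  -- tail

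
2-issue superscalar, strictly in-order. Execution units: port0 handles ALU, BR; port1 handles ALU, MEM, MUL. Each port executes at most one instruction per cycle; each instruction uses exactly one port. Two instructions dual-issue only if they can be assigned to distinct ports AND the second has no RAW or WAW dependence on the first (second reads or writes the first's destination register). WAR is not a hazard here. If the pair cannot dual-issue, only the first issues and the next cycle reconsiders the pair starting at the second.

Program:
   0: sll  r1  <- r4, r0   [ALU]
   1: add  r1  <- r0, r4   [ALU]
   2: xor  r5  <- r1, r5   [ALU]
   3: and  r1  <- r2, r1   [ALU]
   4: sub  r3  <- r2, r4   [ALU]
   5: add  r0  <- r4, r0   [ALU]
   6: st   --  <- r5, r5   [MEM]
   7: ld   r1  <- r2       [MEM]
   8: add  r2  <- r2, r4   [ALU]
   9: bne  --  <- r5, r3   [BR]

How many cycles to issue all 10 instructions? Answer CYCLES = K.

t=0 i0:sll ; WAW r1
t=1 i1:add ; RAW r1
t=2 i2+i3:xor and ; 2-wide
t=3 i4+i5:sub add ; 2-wide
t=4 i6:st ; no-port MEM/MEM
t=5 i7+i8:ld add ; 2-wide
t=6 i9:bne ; tail

CYCLES = 7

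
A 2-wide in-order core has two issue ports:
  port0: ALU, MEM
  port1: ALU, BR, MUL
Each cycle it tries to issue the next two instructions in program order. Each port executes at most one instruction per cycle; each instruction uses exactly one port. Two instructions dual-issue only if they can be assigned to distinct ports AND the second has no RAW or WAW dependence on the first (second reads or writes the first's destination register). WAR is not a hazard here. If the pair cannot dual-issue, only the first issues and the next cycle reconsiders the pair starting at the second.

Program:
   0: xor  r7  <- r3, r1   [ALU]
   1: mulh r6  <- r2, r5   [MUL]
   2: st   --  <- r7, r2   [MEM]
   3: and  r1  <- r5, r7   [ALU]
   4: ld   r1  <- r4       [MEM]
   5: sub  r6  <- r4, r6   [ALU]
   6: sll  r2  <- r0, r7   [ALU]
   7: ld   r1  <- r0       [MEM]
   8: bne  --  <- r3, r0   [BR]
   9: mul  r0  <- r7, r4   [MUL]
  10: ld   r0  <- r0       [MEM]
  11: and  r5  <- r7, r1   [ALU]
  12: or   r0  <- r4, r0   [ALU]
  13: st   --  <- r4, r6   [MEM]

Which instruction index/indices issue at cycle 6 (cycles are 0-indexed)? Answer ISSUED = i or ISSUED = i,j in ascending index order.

t=0 i0&i1:xor mulh ; 2-wide
t=1 i2&i3:st and ; 2-wide
t=2 i4&i5:ld sub ; 2-wide
t=3 i6&i7:sll ld ; 2-wide
t=4 i8:bne ; no-port BR/MUL
t=5 i9:mul ; RAW+WAW r0
t=6 i10&i11:ld and ; 2-wide
t=7 i12&i13:or st ; 2-wide

ISSUED = 10,11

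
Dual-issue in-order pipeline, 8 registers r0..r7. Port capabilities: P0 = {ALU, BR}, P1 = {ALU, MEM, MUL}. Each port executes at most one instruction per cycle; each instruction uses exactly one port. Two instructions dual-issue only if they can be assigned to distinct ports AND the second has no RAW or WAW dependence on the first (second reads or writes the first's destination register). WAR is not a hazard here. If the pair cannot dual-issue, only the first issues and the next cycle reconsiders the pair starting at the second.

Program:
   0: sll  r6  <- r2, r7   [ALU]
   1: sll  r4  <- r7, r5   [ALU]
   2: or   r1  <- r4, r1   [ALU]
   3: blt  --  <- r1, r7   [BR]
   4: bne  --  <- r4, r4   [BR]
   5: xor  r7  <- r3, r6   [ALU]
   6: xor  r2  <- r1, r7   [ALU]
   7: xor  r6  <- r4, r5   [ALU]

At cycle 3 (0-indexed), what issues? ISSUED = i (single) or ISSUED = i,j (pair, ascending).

  cy0 -> i0/i1 (sll+sll) dual
  cy1 -> i2 (or) RAW r1
  cy2 -> i3 (blt) no-port BR/BR
  cy3 -> i4/i5 (bne+xor) dual
  cy4 -> i6/i7 (xor+xor) dual

ISSUED = 4,5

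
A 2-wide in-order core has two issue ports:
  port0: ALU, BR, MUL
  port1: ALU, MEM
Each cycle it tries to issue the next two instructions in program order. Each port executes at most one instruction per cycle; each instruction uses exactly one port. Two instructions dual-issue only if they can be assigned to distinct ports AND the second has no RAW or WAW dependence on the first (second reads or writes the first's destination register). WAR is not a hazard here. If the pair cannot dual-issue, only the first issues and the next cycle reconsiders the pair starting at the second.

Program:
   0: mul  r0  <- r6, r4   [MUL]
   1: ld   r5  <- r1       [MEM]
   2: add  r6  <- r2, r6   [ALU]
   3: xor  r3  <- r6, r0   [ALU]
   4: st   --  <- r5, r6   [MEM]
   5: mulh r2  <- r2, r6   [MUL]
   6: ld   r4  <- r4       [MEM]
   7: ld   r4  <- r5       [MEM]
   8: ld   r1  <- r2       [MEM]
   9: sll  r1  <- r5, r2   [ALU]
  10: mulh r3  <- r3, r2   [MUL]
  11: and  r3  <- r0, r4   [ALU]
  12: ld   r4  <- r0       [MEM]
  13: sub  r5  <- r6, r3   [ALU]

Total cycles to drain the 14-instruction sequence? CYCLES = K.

CYCLES = 9

0. mul+ld @i0/i1  | dual
1. add @i2  | RAW r6
2. xor+st @i3/i4  | dual
3. mulh+ld @i5/i6  | dual
4. ld @i7  | no-port MEM/MEM
5. ld @i8  | WAW r1
6. sll+mulh @i9/i10  | dual
7. and+ld @i11/i12  | dual
8. sub @i13  | tail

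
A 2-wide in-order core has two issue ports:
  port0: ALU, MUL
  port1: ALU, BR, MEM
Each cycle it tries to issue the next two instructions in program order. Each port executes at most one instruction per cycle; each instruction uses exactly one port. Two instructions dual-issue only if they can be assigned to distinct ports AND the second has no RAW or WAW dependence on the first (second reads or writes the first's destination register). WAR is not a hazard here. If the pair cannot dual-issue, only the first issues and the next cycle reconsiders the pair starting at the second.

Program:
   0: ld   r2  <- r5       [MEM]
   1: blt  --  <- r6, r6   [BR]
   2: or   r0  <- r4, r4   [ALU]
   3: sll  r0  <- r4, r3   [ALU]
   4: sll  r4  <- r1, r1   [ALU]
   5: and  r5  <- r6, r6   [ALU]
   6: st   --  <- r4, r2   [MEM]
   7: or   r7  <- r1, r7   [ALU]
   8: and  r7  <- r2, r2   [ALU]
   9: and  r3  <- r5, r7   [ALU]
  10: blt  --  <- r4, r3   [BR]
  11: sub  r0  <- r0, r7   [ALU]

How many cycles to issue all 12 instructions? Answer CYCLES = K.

c0: i0 ld.MEM  no-port MEM/BR
c1: i1+i2 blt.BR;or.ALU  dual
c2: i3+i4 sll.ALU;sll.ALU  dual
c3: i5+i6 and.ALU;st.MEM  dual
c4: i7 or.ALU  WAW r7
c5: i8 and.ALU  RAW r7
c6: i9 and.ALU  RAW r3
c7: i10+i11 blt.BR;sub.ALU  dual

CYCLES = 8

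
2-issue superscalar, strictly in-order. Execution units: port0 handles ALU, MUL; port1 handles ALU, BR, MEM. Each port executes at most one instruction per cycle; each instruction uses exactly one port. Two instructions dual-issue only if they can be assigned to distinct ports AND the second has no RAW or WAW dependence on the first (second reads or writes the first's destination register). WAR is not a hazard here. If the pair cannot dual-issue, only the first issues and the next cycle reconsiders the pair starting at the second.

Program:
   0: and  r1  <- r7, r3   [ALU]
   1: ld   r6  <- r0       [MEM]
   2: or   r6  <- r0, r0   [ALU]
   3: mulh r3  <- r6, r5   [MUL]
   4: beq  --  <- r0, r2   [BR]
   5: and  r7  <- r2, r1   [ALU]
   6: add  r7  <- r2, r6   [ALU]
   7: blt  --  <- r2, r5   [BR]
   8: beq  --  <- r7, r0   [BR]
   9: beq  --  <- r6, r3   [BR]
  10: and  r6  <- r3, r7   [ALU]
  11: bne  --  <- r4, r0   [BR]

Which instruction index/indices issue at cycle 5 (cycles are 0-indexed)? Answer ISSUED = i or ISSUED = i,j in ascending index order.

t=0 i0+i1:and/ld ; dual
t=1 i2:or ; RAW r6
t=2 i3+i4:mulh/beq ; dual
t=3 i5:and ; WAW r7
t=4 i6+i7:add/blt ; dual
t=5 i8:beq ; no-port BR/BR
t=6 i9+i10:beq/and ; dual
t=7 i11:bne ; tail

ISSUED = 8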